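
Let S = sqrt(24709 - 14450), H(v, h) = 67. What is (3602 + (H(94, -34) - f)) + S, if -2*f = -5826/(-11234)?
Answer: 41220459/11234 + sqrt(10259) ≈ 3770.5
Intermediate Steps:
f = -2913/11234 (f = -(-2913)/(-11234) = -(-2913)*(-1)/11234 = -1/2*2913/5617 = -2913/11234 ≈ -0.25930)
S = sqrt(10259) ≈ 101.29
(3602 + (H(94, -34) - f)) + S = (3602 + (67 - 1*(-2913/11234))) + sqrt(10259) = (3602 + (67 + 2913/11234)) + sqrt(10259) = (3602 + 755591/11234) + sqrt(10259) = 41220459/11234 + sqrt(10259)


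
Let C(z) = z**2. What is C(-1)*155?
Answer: 155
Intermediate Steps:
C(-1)*155 = (-1)**2*155 = 1*155 = 155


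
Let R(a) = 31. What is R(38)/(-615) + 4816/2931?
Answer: 956993/600855 ≈ 1.5927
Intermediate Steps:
R(38)/(-615) + 4816/2931 = 31/(-615) + 4816/2931 = 31*(-1/615) + 4816*(1/2931) = -31/615 + 4816/2931 = 956993/600855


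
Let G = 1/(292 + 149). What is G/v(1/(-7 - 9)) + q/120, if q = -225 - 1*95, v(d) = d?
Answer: -1192/441 ≈ -2.7029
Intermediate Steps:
q = -320 (q = -225 - 95 = -320)
G = 1/441 ≈ 0.0022676
G/v(1/(-7 - 9)) + q/120 = 1/(441*(1/(-7 - 9))) - 320/120 = 1/(441*(1/(-16))) - 320*1/120 = 1/(441*(-1/16)) - 8/3 = (1/441)*(-16) - 8/3 = -16/441 - 8/3 = -1192/441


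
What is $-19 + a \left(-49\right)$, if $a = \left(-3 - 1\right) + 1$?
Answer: $128$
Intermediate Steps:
$a = -3$ ($a = -4 + 1 = -3$)
$-19 + a \left(-49\right) = -19 - -147 = -19 + 147 = 128$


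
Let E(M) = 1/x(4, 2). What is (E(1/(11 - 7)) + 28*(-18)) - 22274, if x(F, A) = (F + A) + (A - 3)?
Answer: -113889/5 ≈ -22778.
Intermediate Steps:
x(F, A) = -3 + F + 2*A (x(F, A) = (A + F) + (-3 + A) = -3 + F + 2*A)
E(M) = 1/5 (E(M) = 1/(-3 + 4 + 2*2) = 1/(-3 + 4 + 4) = 1/5)
(E(1/(11 - 7)) + 28*(-18)) - 22274 = (1/5 + 28*(-18)) - 22274 = (1/5 - 504) - 22274 = -2519/5 - 22274 = -113889/5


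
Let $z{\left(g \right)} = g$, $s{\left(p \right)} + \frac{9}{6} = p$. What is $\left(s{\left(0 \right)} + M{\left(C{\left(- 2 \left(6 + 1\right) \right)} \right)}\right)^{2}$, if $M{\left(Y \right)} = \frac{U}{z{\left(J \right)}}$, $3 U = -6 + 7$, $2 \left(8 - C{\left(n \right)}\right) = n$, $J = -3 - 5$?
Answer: $\frac{1369}{576} \approx 2.3767$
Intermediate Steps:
$J = -8$
$s{\left(p \right)} = - \frac{3}{2} + p$
$C{\left(n \right)} = 8 - \frac{n}{2}$
$U = \frac{1}{3}$ ($U = \frac{-6 + 7}{3} = \frac{1}{3} \cdot 1 = \frac{1}{3} \approx 0.33333$)
$M{\left(Y \right)} = - \frac{1}{24}$ ($M{\left(Y \right)} = \frac{1}{3 \left(-8\right)} = \frac{1}{3} \left(- \frac{1}{8}\right) = - \frac{1}{24}$)
$\left(s{\left(0 \right)} + M{\left(C{\left(- 2 \left(6 + 1\right) \right)} \right)}\right)^{2} = \left(\left(- \frac{3}{2} + 0\right) - \frac{1}{24}\right)^{2} = \left(- \frac{3}{2} - \frac{1}{24}\right)^{2} = \left(- \frac{37}{24}\right)^{2} = \frac{1369}{576}$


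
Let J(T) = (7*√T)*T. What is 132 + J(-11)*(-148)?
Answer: 132 + 11396*I*√11 ≈ 132.0 + 37796.0*I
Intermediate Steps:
J(T) = 7*T^(3/2)
132 + J(-11)*(-148) = 132 + (7*(-11)^(3/2))*(-148) = 132 + (7*(-11*I*√11))*(-148) = 132 - 77*I*√11*(-148) = 132 + 11396*I*√11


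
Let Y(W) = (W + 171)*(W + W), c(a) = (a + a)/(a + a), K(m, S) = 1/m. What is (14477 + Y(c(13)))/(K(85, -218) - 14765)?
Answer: -1259785/1255024 ≈ -1.0038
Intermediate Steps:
c(a) = 1 (c(a) = (2*a)/((2*a)) = (2*a)*(1/(2*a)) = 1)
Y(W) = 2*W*(171 + W) (Y(W) = (171 + W)*(2*W) = 2*W*(171 + W))
(14477 + Y(c(13)))/(K(85, -218) - 14765) = (14477 + 2*1*(171 + 1))/(1/85 - 14765) = (14477 + 2*1*172)/(1/85 - 14765) = (14477 + 344)/(-1255024/85) = 14821*(-85/1255024) = -1259785/1255024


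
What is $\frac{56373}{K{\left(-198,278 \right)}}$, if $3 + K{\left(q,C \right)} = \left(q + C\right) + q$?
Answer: $- \frac{56373}{121} \approx -465.89$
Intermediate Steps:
$K{\left(q,C \right)} = -3 + C + 2 q$ ($K{\left(q,C \right)} = -3 + \left(\left(q + C\right) + q\right) = -3 + \left(\left(C + q\right) + q\right) = -3 + \left(C + 2 q\right) = -3 + C + 2 q$)
$\frac{56373}{K{\left(-198,278 \right)}} = \frac{56373}{-3 + 278 + 2 \left(-198\right)} = \frac{56373}{-3 + 278 - 396} = \frac{56373}{-121} = 56373 \left(- \frac{1}{121}\right) = - \frac{56373}{121}$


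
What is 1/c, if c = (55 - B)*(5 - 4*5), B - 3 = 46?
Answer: -1/90 ≈ -0.011111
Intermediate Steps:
B = 49 (B = 3 + 46 = 49)
c = -90 (c = (55 - 1*49)*(5 - 4*5) = (55 - 49)*(5 - 20) = 6*(-15) = -90)
1/c = 1/(-90) = -1/90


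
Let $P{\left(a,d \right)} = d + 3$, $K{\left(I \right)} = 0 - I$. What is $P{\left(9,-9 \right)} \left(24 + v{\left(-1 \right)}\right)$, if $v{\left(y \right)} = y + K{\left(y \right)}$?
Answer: $-144$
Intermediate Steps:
$K{\left(I \right)} = - I$
$v{\left(y \right)} = 0$ ($v{\left(y \right)} = y - y = 0$)
$P{\left(a,d \right)} = 3 + d$
$P{\left(9,-9 \right)} \left(24 + v{\left(-1 \right)}\right) = \left(3 - 9\right) \left(24 + 0\right) = \left(-6\right) 24 = -144$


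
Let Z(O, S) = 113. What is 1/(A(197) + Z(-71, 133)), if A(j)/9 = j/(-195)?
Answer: 65/6754 ≈ 0.0096239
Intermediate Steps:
A(j) = -3*j/65 (A(j) = 9*(j/(-195)) = 9*(j*(-1/195)) = 9*(-j/195) = -3*j/65)
1/(A(197) + Z(-71, 133)) = 1/(-3/65*197 + 113) = 1/(-591/65 + 113) = 1/(6754/65) = 65/6754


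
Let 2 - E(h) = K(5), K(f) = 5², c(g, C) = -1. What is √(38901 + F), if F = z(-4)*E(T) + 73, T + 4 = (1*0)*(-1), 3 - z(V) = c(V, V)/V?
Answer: √155643/2 ≈ 197.26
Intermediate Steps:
z(V) = 3 + 1/V (z(V) = 3 - (-1)/V = 3 + 1/V)
K(f) = 25
T = -4 (T = -4 + (1*0)*(-1) = -4 + 0*(-1) = -4 + 0 = -4)
E(h) = -23 (E(h) = 2 - 1*25 = 2 - 25 = -23)
F = 39/4 (F = (3 + 1/(-4))*(-23) + 73 = (3 - ¼)*(-23) + 73 = (11/4)*(-23) + 73 = -253/4 + 73 = 39/4 ≈ 9.7500)
√(38901 + F) = √(38901 + 39/4) = √(155643/4) = √155643/2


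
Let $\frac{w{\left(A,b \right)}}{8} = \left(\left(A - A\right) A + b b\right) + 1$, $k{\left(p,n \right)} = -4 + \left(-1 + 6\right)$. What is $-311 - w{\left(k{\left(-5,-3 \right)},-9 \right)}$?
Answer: $-967$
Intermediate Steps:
$k{\left(p,n \right)} = 1$ ($k{\left(p,n \right)} = -4 + 5 = 1$)
$w{\left(A,b \right)} = 8 + 8 b^{2}$ ($w{\left(A,b \right)} = 8 \left(\left(\left(A - A\right) A + b b\right) + 1\right) = 8 \left(\left(0 A + b^{2}\right) + 1\right) = 8 \left(\left(0 + b^{2}\right) + 1\right) = 8 \left(b^{2} + 1\right) = 8 \left(1 + b^{2}\right) = 8 + 8 b^{2}$)
$-311 - w{\left(k{\left(-5,-3 \right)},-9 \right)} = -311 - \left(8 + 8 \left(-9\right)^{2}\right) = -311 - \left(8 + 8 \cdot 81\right) = -311 - \left(8 + 648\right) = -311 - 656 = -967$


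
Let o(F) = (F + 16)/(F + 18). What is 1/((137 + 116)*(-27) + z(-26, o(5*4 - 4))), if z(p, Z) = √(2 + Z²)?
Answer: -658053/4495159765 - 17*√834/13485479295 ≈ -0.00014643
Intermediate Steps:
o(F) = (16 + F)/(18 + F)
1/((137 + 116)*(-27) + z(-26, o(5*4 - 4))) = 1/((137 + 116)*(-27) + √(2 + ((16 + (5*4 - 4))/(18 + (5*4 - 4)))²)) = 1/(253*(-27) + √(2 + ((16 + (20 - 4))/(18 + (20 - 4)))²)) = 1/(-6831 + √(2 + ((16 + 16)/(18 + 16))²)) = 1/(-6831 + √(2 + (32/34)²)) = 1/(-6831 + √(2 + ((1/34)*32)²)) = 1/(-6831 + √(2 + (16/17)²)) = 1/(-6831 + √(2 + 256/289)) = 1/(-6831 + √(834/289)) = 1/(-6831 + √834/17)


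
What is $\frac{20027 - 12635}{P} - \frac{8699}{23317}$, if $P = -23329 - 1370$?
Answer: $- \frac{129071955}{191968861} \approx -0.67236$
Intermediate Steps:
$P = -24699$ ($P = -23329 - 1370 = -24699$)
$\frac{20027 - 12635}{P} - \frac{8699}{23317} = \frac{20027 - 12635}{-24699} - \frac{8699}{23317} = 7392 \left(- \frac{1}{24699}\right) - \frac{8699}{23317} = - \frac{2464}{8233} - \frac{8699}{23317} = - \frac{129071955}{191968861}$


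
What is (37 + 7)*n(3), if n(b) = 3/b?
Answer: 44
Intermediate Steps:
(37 + 7)*n(3) = (37 + 7)*(3/3) = 44*(3*(⅓)) = 44*1 = 44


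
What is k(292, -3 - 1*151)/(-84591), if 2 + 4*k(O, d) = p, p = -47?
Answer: 49/338364 ≈ 0.00014481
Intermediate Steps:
k(O, d) = -49/4 (k(O, d) = -1/2 + (1/4)*(-47) = -1/2 - 47/4 = -49/4)
k(292, -3 - 1*151)/(-84591) = -49/4/(-84591) = -49/4*(-1/84591) = 49/338364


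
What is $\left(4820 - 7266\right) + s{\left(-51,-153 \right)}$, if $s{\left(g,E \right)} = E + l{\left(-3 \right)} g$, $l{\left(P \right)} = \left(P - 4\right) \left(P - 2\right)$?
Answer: $-4384$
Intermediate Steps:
$l{\left(P \right)} = \left(-4 + P\right) \left(-2 + P\right)$
$s{\left(g,E \right)} = E + 35 g$ ($s{\left(g,E \right)} = E + \left(8 + \left(-3\right)^{2} - -18\right) g = E + \left(8 + 9 + 18\right) g = E + 35 g$)
$\left(4820 - 7266\right) + s{\left(-51,-153 \right)} = \left(4820 - 7266\right) + \left(-153 + 35 \left(-51\right)\right) = -2446 - 1938 = -4384$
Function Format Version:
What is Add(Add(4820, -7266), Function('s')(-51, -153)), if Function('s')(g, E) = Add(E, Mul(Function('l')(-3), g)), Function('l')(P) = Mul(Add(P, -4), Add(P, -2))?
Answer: -4384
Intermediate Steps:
Function('l')(P) = Mul(Add(-4, P), Add(-2, P))
Function('s')(g, E) = Add(E, Mul(35, g)) (Function('s')(g, E) = Add(E, Mul(Add(8, Pow(-3, 2), Mul(-6, -3)), g)) = Add(E, Mul(Add(8, 9, 18), g)) = Add(E, Mul(35, g)))
Add(Add(4820, -7266), Function('s')(-51, -153)) = Add(Add(4820, -7266), Add(-153, Mul(35, -51))) = Add(-2446, Add(-153, -1785)) = Add(-2446, -1938) = -4384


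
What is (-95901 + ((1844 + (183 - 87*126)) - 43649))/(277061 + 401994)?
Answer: -29697/135811 ≈ -0.21866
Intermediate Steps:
(-95901 + ((1844 + (183 - 87*126)) - 43649))/(277061 + 401994) = (-95901 + ((1844 + (183 - 10962)) - 43649))/679055 = (-95901 + ((1844 - 10779) - 43649))*(1/679055) = (-95901 + (-8935 - 43649))*(1/679055) = (-95901 - 52584)*(1/679055) = -148485*1/679055 = -29697/135811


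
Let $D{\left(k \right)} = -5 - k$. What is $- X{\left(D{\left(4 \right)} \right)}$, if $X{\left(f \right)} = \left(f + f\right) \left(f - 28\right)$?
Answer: $-666$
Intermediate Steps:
$X{\left(f \right)} = 2 f \left(-28 + f\right)$
$- X{\left(D{\left(4 \right)} \right)} = - 2 \left(-5 - 4\right) \left(-28 - 9\right) = - 2 \left(-9\right) \left(-28 - 9\right) = - 2 \left(-9\right) \left(-37\right) = \left(-1\right) 666 = -666$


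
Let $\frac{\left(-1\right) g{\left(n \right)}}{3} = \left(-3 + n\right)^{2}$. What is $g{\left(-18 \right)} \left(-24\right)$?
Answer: $31752$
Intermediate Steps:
$g{\left(n \right)} = - 3 \left(-3 + n\right)^{2}$
$g{\left(-18 \right)} \left(-24\right) = - 3 \left(-3 - 18\right)^{2} \left(-24\right) = - 3 \left(-21\right)^{2} \left(-24\right) = \left(-3\right) 441 \left(-24\right) = \left(-1323\right) \left(-24\right) = 31752$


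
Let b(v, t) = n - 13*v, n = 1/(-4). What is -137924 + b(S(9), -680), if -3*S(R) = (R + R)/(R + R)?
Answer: -1655039/12 ≈ -1.3792e+5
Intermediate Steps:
n = -1/4 (n = 1*(-1/4) = -1/4 ≈ -0.25000)
S(R) = -1/3 (S(R) = -(R + R)/(3*(R + R)) = -2*R/(3*(2*R)) = -2*R*1/(2*R)/3 = -1/3*1 = -1/3)
b(v, t) = -1/4 - 13*v
-137924 + b(S(9), -680) = -137924 + (-1/4 - 13*(-1/3)) = -137924 + (-1/4 + 13/3) = -137924 + 49/12 = -1655039/12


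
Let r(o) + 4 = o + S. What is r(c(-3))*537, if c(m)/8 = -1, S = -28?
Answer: -21480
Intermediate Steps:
c(m) = -8 (c(m) = 8*(-1) = -8)
r(o) = -32 + o (r(o) = -4 + (o - 28) = -4 + (-28 + o) = -32 + o)
r(c(-3))*537 = (-32 - 8)*537 = -40*537 = -21480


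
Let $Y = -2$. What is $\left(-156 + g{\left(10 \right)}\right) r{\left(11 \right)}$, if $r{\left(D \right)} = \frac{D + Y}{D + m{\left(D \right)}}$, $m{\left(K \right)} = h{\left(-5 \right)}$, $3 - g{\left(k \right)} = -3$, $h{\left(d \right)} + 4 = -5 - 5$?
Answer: $450$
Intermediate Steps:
$h{\left(d \right)} = -14$ ($h{\left(d \right)} = -4 - 10 = -14$)
$g{\left(k \right)} = 6$ ($g{\left(k \right)} = 3 - -3 = 3 + 3 = 6$)
$m{\left(K \right)} = -14$
$r{\left(D \right)} = \frac{-2 + D}{-14 + D}$ ($r{\left(D \right)} = \frac{D - 2}{D - 14} = \frac{-2 + D}{-14 + D}$)
$\left(-156 + g{\left(10 \right)}\right) r{\left(11 \right)} = \left(-156 + 6\right) \frac{-2 + 11}{-14 + 11} = - 150 \frac{1}{-3} \cdot 9 = - 150 \left(\left(- \frac{1}{3}\right) 9\right) = \left(-150\right) \left(-3\right) = 450$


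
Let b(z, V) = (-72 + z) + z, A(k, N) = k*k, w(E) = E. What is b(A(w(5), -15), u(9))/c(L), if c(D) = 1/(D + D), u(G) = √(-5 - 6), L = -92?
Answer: 4048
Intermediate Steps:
A(k, N) = k²
u(G) = I*√11 (u(G) = √(-11) = I*√11)
c(D) = 1/(2*D)
b(z, V) = -72 + 2*z
b(A(w(5), -15), u(9))/c(L) = (-72 + 2*5²)/(((½)/(-92))) = (-72 + 2*25)/(((½)*(-1/92))) = (-72 + 50)/(-1/184) = -22*(-184) = 4048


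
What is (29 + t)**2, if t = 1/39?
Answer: 1281424/1521 ≈ 842.49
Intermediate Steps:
t = 1/39 ≈ 0.025641
(29 + t)**2 = (29 + 1/39)**2 = (1132/39)**2 = 1281424/1521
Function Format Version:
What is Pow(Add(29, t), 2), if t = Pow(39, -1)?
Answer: Rational(1281424, 1521) ≈ 842.49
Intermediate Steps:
t = Rational(1, 39) ≈ 0.025641
Pow(Add(29, t), 2) = Pow(Add(29, Rational(1, 39)), 2) = Pow(Rational(1132, 39), 2) = Rational(1281424, 1521)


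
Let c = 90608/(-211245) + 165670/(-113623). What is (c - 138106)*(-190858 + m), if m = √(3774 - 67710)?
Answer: 632676261125663611352/24002290635 - 26519245140393952*I*√111/8000763545 ≈ 2.6359e+10 - 3.4921e+7*I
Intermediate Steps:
c = -45292111934/24002290635 (c = 90608*(-1/211245) + 165670*(-1/113623) = -90608/211245 - 165670/113623 = -45292111934/24002290635 ≈ -1.8870)
m = 24*I*√111 (m = √(-63936) = 24*I*√111 ≈ 252.86*I)
(c - 138106)*(-190858 + m) = (-45292111934/24002290635 - 138106)*(-190858 + 24*I*√111) = -3314905642549244*(-190858 + 24*I*√111)/24002290635 = 632676261125663611352/24002290635 - 26519245140393952*I*√111/8000763545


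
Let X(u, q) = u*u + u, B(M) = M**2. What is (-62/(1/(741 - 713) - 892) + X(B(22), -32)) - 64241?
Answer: 4258214261/24975 ≈ 1.7050e+5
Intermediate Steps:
X(u, q) = u + u**2 (X(u, q) = u**2 + u = u + u**2)
(-62/(1/(741 - 713) - 892) + X(B(22), -32)) - 64241 = (-62/(1/(741 - 713) - 892) + 22**2*(1 + 22**2)) - 64241 = (-62/(1/28 - 892) + 484*(1 + 484)) - 64241 = (-62/(1/28 - 892) + 484*485) - 64241 = (-62/(-24975/28) + 234740) - 64241 = (-62*(-28/24975) + 234740) - 64241 = (1736/24975 + 234740) - 64241 = 5862633236/24975 - 64241 = 4258214261/24975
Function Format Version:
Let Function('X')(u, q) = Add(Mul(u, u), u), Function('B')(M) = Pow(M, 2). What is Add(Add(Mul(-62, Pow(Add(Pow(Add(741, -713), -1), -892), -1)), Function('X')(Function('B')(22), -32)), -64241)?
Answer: Rational(4258214261, 24975) ≈ 1.7050e+5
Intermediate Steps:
Function('X')(u, q) = Add(u, Pow(u, 2)) (Function('X')(u, q) = Add(Pow(u, 2), u) = Add(u, Pow(u, 2)))
Add(Add(Mul(-62, Pow(Add(Pow(Add(741, -713), -1), -892), -1)), Function('X')(Function('B')(22), -32)), -64241) = Add(Add(Mul(-62, Pow(Add(Pow(Add(741, -713), -1), -892), -1)), Mul(Pow(22, 2), Add(1, Pow(22, 2)))), -64241) = Add(Add(Mul(-62, Pow(Add(Pow(28, -1), -892), -1)), Mul(484, Add(1, 484))), -64241) = Add(Add(Mul(-62, Pow(Add(Rational(1, 28), -892), -1)), Mul(484, 485)), -64241) = Add(Add(Mul(-62, Pow(Rational(-24975, 28), -1)), 234740), -64241) = Add(Add(Mul(-62, Rational(-28, 24975)), 234740), -64241) = Add(Add(Rational(1736, 24975), 234740), -64241) = Add(Rational(5862633236, 24975), -64241) = Rational(4258214261, 24975)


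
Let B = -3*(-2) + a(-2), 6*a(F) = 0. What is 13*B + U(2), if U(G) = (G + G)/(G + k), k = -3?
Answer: 74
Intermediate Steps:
a(F) = 0 (a(F) = (1/6)*0 = 0)
U(G) = 2*G/(-3 + G) (U(G) = (G + G)/(G - 3) = (2*G)/(-3 + G) = 2*G/(-3 + G))
B = 6 (B = -3*(-2) + 0 = 6 + 0 = 6)
13*B + U(2) = 13*6 + 2*2/(-3 + 2) = 78 + 2*2/(-1) = 78 + 2*2*(-1) = 78 - 4 = 74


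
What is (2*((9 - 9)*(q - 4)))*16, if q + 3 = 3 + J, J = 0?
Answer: 0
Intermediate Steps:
q = 0 (q = -3 + (3 + 0) = -3 + 3 = 0)
(2*((9 - 9)*(q - 4)))*16 = (2*((9 - 9)*(0 - 4)))*16 = (2*(0*(-4)))*16 = (2*0)*16 = 0*16 = 0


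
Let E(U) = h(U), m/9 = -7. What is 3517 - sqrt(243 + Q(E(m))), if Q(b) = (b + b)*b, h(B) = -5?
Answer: 3517 - sqrt(293) ≈ 3499.9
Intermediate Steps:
m = -63 (m = 9*(-7) = -63)
E(U) = -5
Q(b) = 2*b**2 (Q(b) = (2*b)*b = 2*b**2)
3517 - sqrt(243 + Q(E(m))) = 3517 - sqrt(243 + 2*(-5)**2) = 3517 - sqrt(243 + 2*25) = 3517 - sqrt(243 + 50) = 3517 - sqrt(293)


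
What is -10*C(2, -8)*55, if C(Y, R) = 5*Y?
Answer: -5500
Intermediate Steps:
-10*C(2, -8)*55 = -50*2*55 = -10*10*55 = -100*55 = -5500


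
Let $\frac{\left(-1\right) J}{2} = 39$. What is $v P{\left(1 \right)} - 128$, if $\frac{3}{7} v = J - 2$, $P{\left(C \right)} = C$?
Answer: $- \frac{944}{3} \approx -314.67$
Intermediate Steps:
$J = -78$ ($J = \left(-2\right) 39 = -78$)
$v = - \frac{560}{3}$ ($v = \frac{7 \left(-78 - 2\right)}{3} = \frac{7}{3} \left(-80\right) = - \frac{560}{3} \approx -186.67$)
$v P{\left(1 \right)} - 128 = \left(- \frac{560}{3}\right) 1 - 128 = - \frac{560}{3} - 128 = - \frac{944}{3}$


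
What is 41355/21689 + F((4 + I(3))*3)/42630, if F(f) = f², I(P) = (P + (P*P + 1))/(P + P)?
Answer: 7081546841/3698408280 ≈ 1.9148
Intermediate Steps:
I(P) = (1 + P + P²)/(2*P) (I(P) = (P + (P² + 1))/((2*P)) = (P + (1 + P²))*(1/(2*P)) = (1 + P + P²)*(1/(2*P)) = (1 + P + P²)/(2*P))
41355/21689 + F((4 + I(3))*3)/42630 = 41355/21689 + ((4 + (½)*(1 + 3*(1 + 3))/3)*3)²/42630 = 41355*(1/21689) + ((4 + (½)*(⅓)*(1 + 3*4))*3)²*(1/42630) = 41355/21689 + ((4 + (½)*(⅓)*(1 + 12))*3)²*(1/42630) = 41355/21689 + ((4 + (½)*(⅓)*13)*3)²*(1/42630) = 41355/21689 + ((4 + 13/6)*3)²*(1/42630) = 41355/21689 + ((37/6)*3)²*(1/42630) = 41355/21689 + (37/2)²*(1/42630) = 41355/21689 + (1369/4)*(1/42630) = 41355/21689 + 1369/170520 = 7081546841/3698408280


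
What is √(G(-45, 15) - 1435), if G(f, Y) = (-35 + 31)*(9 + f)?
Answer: I*√1291 ≈ 35.93*I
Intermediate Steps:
G(f, Y) = -36 - 4*f (G(f, Y) = -4*(9 + f) = -36 - 4*f)
√(G(-45, 15) - 1435) = √((-36 - 4*(-45)) - 1435) = √((-36 + 180) - 1435) = √(144 - 1435) = √(-1291) = I*√1291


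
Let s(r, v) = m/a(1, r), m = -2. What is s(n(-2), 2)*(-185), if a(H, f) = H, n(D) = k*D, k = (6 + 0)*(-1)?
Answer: 370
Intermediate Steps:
k = -6 (k = 6*(-1) = -6)
n(D) = -6*D
s(r, v) = -2 (s(r, v) = -2/1 = -2*1 = -2)
s(n(-2), 2)*(-185) = -2*(-185) = 370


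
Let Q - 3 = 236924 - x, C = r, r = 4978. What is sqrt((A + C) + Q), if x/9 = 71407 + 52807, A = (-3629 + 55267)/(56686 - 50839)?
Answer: I*sqrt(29948586292203)/5847 ≈ 935.96*I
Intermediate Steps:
C = 4978
A = 51638/5847 ≈ 8.8315
x = 1117926 (x = 9*(71407 + 52807) = 9*124214 = 1117926)
Q = -880999 (Q = 3 + (236924 - 1*1117926) = 3 + (236924 - 1117926) = 3 - 881002 = -880999)
sqrt((A + C) + Q) = sqrt((51638/5847 + 4978) - 880999) = sqrt(29158004/5847 - 880999) = sqrt(-5122043149/5847) = I*sqrt(29948586292203)/5847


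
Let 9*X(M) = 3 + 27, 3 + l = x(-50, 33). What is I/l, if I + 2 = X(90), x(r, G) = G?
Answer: 2/45 ≈ 0.044444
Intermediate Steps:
l = 30 (l = -3 + 33 = 30)
X(M) = 10/3 (X(M) = (3 + 27)/9 = (⅑)*30 = 10/3)
I = 4/3 (I = -2 + 10/3 = 4/3 ≈ 1.3333)
I/l = (4/3)/30 = (4/3)*(1/30) = 2/45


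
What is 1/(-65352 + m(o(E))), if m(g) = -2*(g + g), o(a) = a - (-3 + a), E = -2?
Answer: -1/65364 ≈ -1.5299e-5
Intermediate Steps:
o(a) = 3 (o(a) = a + (3 - a) = 3)
m(g) = -4*g
1/(-65352 + m(o(E))) = 1/(-65352 - 4*3) = 1/(-65352 - 12) = 1/(-65364) = -1/65364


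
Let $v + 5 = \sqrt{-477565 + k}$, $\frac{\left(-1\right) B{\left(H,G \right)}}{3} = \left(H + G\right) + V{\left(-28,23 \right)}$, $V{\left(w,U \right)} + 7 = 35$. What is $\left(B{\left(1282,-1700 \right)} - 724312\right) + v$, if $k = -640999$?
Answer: $-723147 + 2 i \sqrt{279641} \approx -7.2315 \cdot 10^{5} + 1057.6 i$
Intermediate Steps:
$V{\left(w,U \right)} = 28$ ($V{\left(w,U \right)} = -7 + 35 = 28$)
$B{\left(H,G \right)} = -84 - 3 G - 3 H$ ($B{\left(H,G \right)} = - 3 \left(\left(H + G\right) + 28\right) = - 3 \left(\left(G + H\right) + 28\right) = - 3 \left(28 + G + H\right) = -84 - 3 G - 3 H$)
$v = -5 + 2 i \sqrt{279641}$ ($v = -5 + \sqrt{-477565 - 640999} = -5 + \sqrt{-1118564} = -5 + 2 i \sqrt{279641} \approx -5.0 + 1057.6 i$)
$\left(B{\left(1282,-1700 \right)} - 724312\right) + v = \left(\left(-84 - -5100 - 3846\right) - 724312\right) - \left(5 - 2 i \sqrt{279641}\right) = \left(\left(-84 + 5100 - 3846\right) - 724312\right) - \left(5 - 2 i \sqrt{279641}\right) = \left(1170 - 724312\right) - \left(5 - 2 i \sqrt{279641}\right) = -723142 - \left(5 - 2 i \sqrt{279641}\right) = -723147 + 2 i \sqrt{279641}$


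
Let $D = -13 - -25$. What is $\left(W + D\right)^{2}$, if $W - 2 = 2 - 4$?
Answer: $144$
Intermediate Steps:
$W = 0$ ($W = 2 + \left(2 - 4\right) = 2 - 2 = 0$)
$D = 12$ ($D = -13 + 25 = 12$)
$\left(W + D\right)^{2} = \left(0 + 12\right)^{2} = 12^{2} = 144$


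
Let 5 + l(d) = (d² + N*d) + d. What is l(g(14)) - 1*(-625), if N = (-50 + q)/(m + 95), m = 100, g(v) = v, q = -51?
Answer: 160436/195 ≈ 822.75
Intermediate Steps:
N = -101/195 (N = (-50 - 51)/(100 + 95) = -101/195 ≈ -0.51795)
l(d) = -5 + d² + 94*d/195 (l(d) = -5 + ((d² - 101*d/195) + d) = -5 + (d² + 94*d/195) = -5 + d² + 94*d/195)
l(g(14)) - 1*(-625) = (-5 + 14² + (94/195)*14) - 1*(-625) = (-5 + 196 + 1316/195) + 625 = 38561/195 + 625 = 160436/195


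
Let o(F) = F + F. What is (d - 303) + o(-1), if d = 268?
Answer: -37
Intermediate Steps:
o(F) = 2*F
(d - 303) + o(-1) = (268 - 303) + 2*(-1) = -35 - 2 = -37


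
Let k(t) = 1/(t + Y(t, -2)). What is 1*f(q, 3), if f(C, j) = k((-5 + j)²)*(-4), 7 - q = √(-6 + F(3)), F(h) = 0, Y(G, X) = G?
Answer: -½ ≈ -0.50000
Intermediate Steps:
k(t) = 1/(2*t) (k(t) = 1/(t + t) = 1/(2*t))
q = 7 - I*√6 (q = 7 - √(-6 + 0) = 7 - √(-6) = 7 - I*√6 ≈ 7.0 - 2.4495*I)
f(C, j) = -2/(-5 + j)² (f(C, j) = (1/(2*((-5 + j)²)))*(-4) = (1/(2*(-5 + j)²))*(-4) = -2/(-5 + j)²)
1*f(q, 3) = 1*(-2/(-5 + 3)²) = 1*(-2/(-2)²) = 1*(-2*¼) = 1*(-½) = -½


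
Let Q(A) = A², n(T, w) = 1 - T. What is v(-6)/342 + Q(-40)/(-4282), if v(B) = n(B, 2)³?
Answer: 460763/732222 ≈ 0.62927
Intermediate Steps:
v(B) = (1 - B)³
v(-6)/342 + Q(-40)/(-4282) = -(-1 - 6)³/342 + (-40)²/(-4282) = -1*(-7)³*(1/342) + 1600*(-1/4282) = -1*(-343)*(1/342) - 800/2141 = 343*(1/342) - 800/2141 = 343/342 - 800/2141 = 460763/732222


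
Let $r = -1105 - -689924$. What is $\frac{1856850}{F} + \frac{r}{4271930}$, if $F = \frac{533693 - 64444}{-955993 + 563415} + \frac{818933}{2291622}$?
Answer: $- \frac{104944805375574104115343}{47358506204214790} \approx -2.216 \cdot 10^{6}$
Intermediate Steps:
$r = 688819$ ($r = -1105 + 689924 = 688819$)
$F = - \frac{188461563151}{224910095379}$ ($F = \frac{533693 - 64444}{-392578} + 818933 \cdot \frac{1}{2291622} = 469249 \left(- \frac{1}{392578}\right) + \frac{818933}{2291622} = - \frac{469249}{392578} + \frac{818933}{2291622} = - \frac{188461563151}{224910095379} \approx -0.83794$)
$\frac{1856850}{F} + \frac{r}{4271930} = \frac{1856850}{- \frac{188461563151}{224910095379}} + \frac{688819}{4271930} = 1856850 \left(- \frac{224910095379}{188461563151}\right) + 688819 \cdot \frac{1}{4271930} = - \frac{417624310604496150}{188461563151} + \frac{688819}{4271930} = - \frac{104944805375574104115343}{47358506204214790}$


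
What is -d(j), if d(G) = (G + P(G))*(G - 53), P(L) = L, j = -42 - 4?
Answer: -9108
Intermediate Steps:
j = -46
d(G) = 2*G*(-53 + G) (d(G) = (G + G)*(G - 53) = (2*G)*(-53 + G) = 2*G*(-53 + G))
-d(j) = -2*(-46)*(-53 - 46) = -2*(-46)*(-99) = -1*9108 = -9108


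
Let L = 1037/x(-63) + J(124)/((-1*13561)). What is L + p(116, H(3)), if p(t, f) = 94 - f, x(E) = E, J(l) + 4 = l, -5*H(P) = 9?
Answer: 338878712/4271715 ≈ 79.331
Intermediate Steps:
H(P) = -9/5 (H(P) = -1/5*9 = -9/5)
J(l) = -4 + l
L = -14070317/854343 (L = 1037/(-63) + (-4 + 124)/((-1*13561)) = 1037*(-1/63) + 120/(-13561) = -1037/63 + 120*(-1/13561) = -1037/63 - 120/13561 = -14070317/854343 ≈ -16.469)
L + p(116, H(3)) = -14070317/854343 + (94 - 1*(-9/5)) = -14070317/854343 + (94 + 9/5) = -14070317/854343 + 479/5 = 338878712/4271715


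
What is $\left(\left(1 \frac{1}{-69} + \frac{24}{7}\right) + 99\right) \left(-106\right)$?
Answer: $- \frac{5243396}{483} \approx -10856.0$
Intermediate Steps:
$\left(\left(1 \frac{1}{-69} + \frac{24}{7}\right) + 99\right) \left(-106\right) = \left(\left(1 \left(- \frac{1}{69}\right) + 24 \cdot \frac{1}{7}\right) + 99\right) \left(-106\right) = \left(\left(- \frac{1}{69} + \frac{24}{7}\right) + 99\right) \left(-106\right) = \left(\frac{1649}{483} + 99\right) \left(-106\right) = \frac{49466}{483} \left(-106\right) = - \frac{5243396}{483}$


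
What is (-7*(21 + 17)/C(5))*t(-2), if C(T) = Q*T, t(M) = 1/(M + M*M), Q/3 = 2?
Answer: -133/30 ≈ -4.4333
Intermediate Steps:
Q = 6 (Q = 3*2 = 6)
t(M) = 1/(M + M²)
C(T) = 6*T
(-7*(21 + 17)/C(5))*t(-2) = (-7*(21 + 17)/(6*5))*(1/((-2)*(1 - 2))) = (-266/30)*(-½/(-1)) = (-266/30)*(-½*(-1)) = -7*19/15*(½) = -133/15*½ = -133/30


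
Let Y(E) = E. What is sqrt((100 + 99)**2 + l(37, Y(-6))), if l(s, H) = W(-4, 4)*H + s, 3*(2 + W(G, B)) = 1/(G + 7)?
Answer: 2*sqrt(89211)/3 ≈ 199.12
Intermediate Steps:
W(G, B) = -2 + 1/(3*(7 + G)) (W(G, B) = -2 + 1/(3*(G + 7)) = -2 + 1/(3*(7 + G)))
l(s, H) = s - 17*H/9 (l(s, H) = ((-41 - 6*(-4))/(3*(7 - 4)))*H + s = ((1/3)*(-41 + 24)/3)*H + s = ((1/3)*(1/3)*(-17))*H + s = -17*H/9 + s = s - 17*H/9)
sqrt((100 + 99)**2 + l(37, Y(-6))) = sqrt((100 + 99)**2 + (37 - 17/9*(-6))) = sqrt(199**2 + (37 + 34/3)) = sqrt(39601 + 145/3) = sqrt(118948/3) = 2*sqrt(89211)/3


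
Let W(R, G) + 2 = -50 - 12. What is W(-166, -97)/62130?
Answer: -32/31065 ≈ -0.0010301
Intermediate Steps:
W(R, G) = -64 (W(R, G) = -2 + (-50 - 12) = -2 - 62 = -64)
W(-166, -97)/62130 = -64/62130 = -64*1/62130 = -32/31065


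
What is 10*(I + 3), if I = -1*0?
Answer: 30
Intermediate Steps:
I = 0
10*(I + 3) = 10*(0 + 3) = 10*3 = 30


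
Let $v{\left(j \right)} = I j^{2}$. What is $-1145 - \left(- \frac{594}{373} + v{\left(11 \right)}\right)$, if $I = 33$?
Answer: $- \frac{1915880}{373} \approx -5136.4$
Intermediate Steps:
$v{\left(j \right)} = 33 j^{2}$
$-1145 - \left(- \frac{594}{373} + v{\left(11 \right)}\right) = -1145 + \left(\frac{594}{373} - 33 \cdot 11^{2}\right) = -1145 + \left(594 \cdot \frac{1}{373} - 33 \cdot 121\right) = -1145 + \left(\frac{594}{373} - 3993\right) = -1145 - \frac{1488795}{373} = - \frac{1915880}{373}$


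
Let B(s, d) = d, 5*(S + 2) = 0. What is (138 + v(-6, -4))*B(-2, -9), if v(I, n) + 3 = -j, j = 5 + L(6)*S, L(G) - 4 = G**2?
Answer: -1890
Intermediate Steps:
S = -2 (S = -2 + (1/5)*0 = -2 + 0 = -2)
L(G) = 4 + G**2
j = -75 (j = 5 + (4 + 6**2)*(-2) = 5 + (4 + 36)*(-2) = 5 + 40*(-2) = 5 - 80 = -75)
v(I, n) = 72 (v(I, n) = -3 - 1*(-75) = -3 + 75 = 72)
(138 + v(-6, -4))*B(-2, -9) = (138 + 72)*(-9) = 210*(-9) = -1890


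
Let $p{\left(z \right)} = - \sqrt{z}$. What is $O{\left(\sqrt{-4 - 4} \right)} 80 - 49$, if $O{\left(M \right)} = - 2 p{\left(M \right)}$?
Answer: $-49 + 160 \cdot 2^{\frac{3}{4}} \sqrt{i} \approx 141.27 + 190.27 i$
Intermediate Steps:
$O{\left(M \right)} = 2 \sqrt{M}$ ($O{\left(M \right)} = - 2 \left(- \sqrt{M}\right) = 2 \sqrt{M}$)
$O{\left(\sqrt{-4 - 4} \right)} 80 - 49 = 2 \sqrt{\sqrt{-4 - 4}} \cdot 80 - 49 = 2 \sqrt{\sqrt{-8}} \cdot 80 - 49 = 2 \sqrt{2 i \sqrt{2}} \cdot 80 - 49 = 2 \cdot 2^{\frac{3}{4}} \sqrt{i} 80 - 49 = 160 \cdot 2^{\frac{3}{4}} \sqrt{i} - 49 = -49 + 160 \cdot 2^{\frac{3}{4}} \sqrt{i}$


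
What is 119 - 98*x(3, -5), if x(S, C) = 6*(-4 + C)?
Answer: 5411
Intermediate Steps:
x(S, C) = -24 + 6*C
119 - 98*x(3, -5) = 119 - 98*(-24 + 6*(-5)) = 119 - 98*(-24 - 30) = 119 - 98*(-54) = 119 + 5292 = 5411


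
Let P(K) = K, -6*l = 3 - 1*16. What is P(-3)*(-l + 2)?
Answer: 1/2 ≈ 0.50000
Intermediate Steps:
l = 13/6 (l = -(3 - 1*16)/6 = -(3 - 16)/6 = -1/6*(-13) = 13/6 ≈ 2.1667)
P(-3)*(-l + 2) = -3*(-1*13/6 + 2) = -3*(-13/6 + 2) = -3*(-1/6) = 1/2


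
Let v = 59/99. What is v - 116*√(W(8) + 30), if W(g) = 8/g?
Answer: 59/99 - 116*√31 ≈ -645.26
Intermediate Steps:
v = 59/99 (v = 59*(1/99) = 59/99 ≈ 0.59596)
v - 116*√(W(8) + 30) = 59/99 - 116*√(8/8 + 30) = 59/99 - 116*√(8*(⅛) + 30) = 59/99 - 116*√(1 + 30) = 59/99 - 116*√31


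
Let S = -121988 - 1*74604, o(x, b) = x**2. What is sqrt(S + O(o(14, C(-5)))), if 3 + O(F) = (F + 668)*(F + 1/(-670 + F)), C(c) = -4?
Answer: I*sqrt(170084867)/79 ≈ 165.08*I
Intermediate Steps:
S = -196592 (S = -121988 - 74604 = -196592)
O(F) = -3 + (668 + F)*(F + 1/(-670 + F)) (O(F) = -3 + (F + 668)*(F + 1/(-670 + F)) = -3 + (668 + F)*(F + 1/(-670 + F)))
sqrt(S + O(o(14, C(-5)))) = sqrt(-196592 + (2678 + (14**2)**3 - 447562*14**2 - 2*(14**2)**2)/(-670 + 14**2)) = sqrt(-196592 + (2678 + 196**3 - 447562*196 - 2*196**2)/(-670 + 196)) = sqrt(-196592 + (2678 + 7529536 - 87722152 - 2*38416)/(-474)) = sqrt(-196592 - (2678 + 7529536 - 87722152 - 76832)/474) = sqrt(-196592 - 1/474*(-80266770)) = sqrt(-196592 + 13377795/79) = sqrt(-2152973/79) = I*sqrt(170084867)/79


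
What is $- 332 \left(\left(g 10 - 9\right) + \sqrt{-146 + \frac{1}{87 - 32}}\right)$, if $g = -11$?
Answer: $39508 - \frac{332 i \sqrt{441595}}{55} \approx 39508.0 - 4011.3 i$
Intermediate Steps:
$- 332 \left(\left(g 10 - 9\right) + \sqrt{-146 + \frac{1}{87 - 32}}\right) = - 332 \left(\left(\left(-11\right) 10 - 9\right) + \sqrt{-146 + \frac{1}{87 - 32}}\right) = - 332 \left(\left(-110 - 9\right) + \sqrt{-146 + \frac{1}{55}}\right) = - 332 \left(-119 + \sqrt{-146 + \frac{1}{55}}\right) = - 332 \left(-119 + \sqrt{- \frac{8029}{55}}\right) = - 332 \left(-119 + \frac{i \sqrt{441595}}{55}\right) = 39508 - \frac{332 i \sqrt{441595}}{55}$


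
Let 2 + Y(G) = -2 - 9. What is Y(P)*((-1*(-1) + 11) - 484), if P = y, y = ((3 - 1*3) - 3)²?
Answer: 6136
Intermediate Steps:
y = 9 (y = ((3 - 3) - 3)² = (0 - 3)² = (-3)² = 9)
P = 9
Y(G) = -13 (Y(G) = -2 + (-2 - 9) = -2 - 11 = -13)
Y(P)*((-1*(-1) + 11) - 484) = -13*((-1*(-1) + 11) - 484) = -13*((1 + 11) - 484) = -13*(12 - 484) = -13*(-472) = 6136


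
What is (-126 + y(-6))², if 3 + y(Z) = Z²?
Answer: 8649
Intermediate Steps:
y(Z) = -3 + Z²
(-126 + y(-6))² = (-126 + (-3 + (-6)²))² = (-126 + (-3 + 36))² = (-126 + 33)² = (-93)² = 8649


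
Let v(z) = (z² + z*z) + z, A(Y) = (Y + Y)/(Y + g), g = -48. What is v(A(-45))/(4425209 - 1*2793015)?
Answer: 1365/784269217 ≈ 1.7405e-6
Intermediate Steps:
A(Y) = 2*Y/(-48 + Y) (A(Y) = (Y + Y)/(Y - 48) = (2*Y)/(-48 + Y) = 2*Y/(-48 + Y))
v(z) = z + 2*z² (v(z) = (z² + z²) + z = 2*z² + z = z + 2*z²)
v(A(-45))/(4425209 - 1*2793015) = ((2*(-45)/(-48 - 45))*(1 + 2*(2*(-45)/(-48 - 45))))/(4425209 - 1*2793015) = ((2*(-45)/(-93))*(1 + 2*(2*(-45)/(-93))))/(4425209 - 2793015) = ((2*(-45)*(-1/93))*(1 + 2*(2*(-45)*(-1/93))))/1632194 = (30*(1 + 2*(30/31))/31)*(1/1632194) = (30*(1 + 60/31)/31)*(1/1632194) = ((30/31)*(91/31))*(1/1632194) = (2730/961)*(1/1632194) = 1365/784269217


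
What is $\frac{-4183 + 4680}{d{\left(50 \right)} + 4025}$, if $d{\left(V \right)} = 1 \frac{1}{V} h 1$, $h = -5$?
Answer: $\frac{4970}{40249} \approx 0.12348$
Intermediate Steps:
$d{\left(V \right)} = - \frac{5}{V}$ ($d{\left(V \right)} = 1 \frac{1}{V} \left(-5\right) 1 = \frac{1}{V} \left(-5\right) 1 = - \frac{5}{V} 1 = - \frac{5}{V}$)
$\frac{-4183 + 4680}{d{\left(50 \right)} + 4025} = \frac{-4183 + 4680}{- \frac{5}{50} + 4025} = \frac{497}{\left(-5\right) \frac{1}{50} + 4025} = \frac{497}{- \frac{1}{10} + 4025} = \frac{497}{\frac{40249}{10}} = 497 \cdot \frac{10}{40249} = \frac{4970}{40249}$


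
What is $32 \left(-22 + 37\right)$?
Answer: $480$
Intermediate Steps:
$32 \left(-22 + 37\right) = 32 \cdot 15 = 480$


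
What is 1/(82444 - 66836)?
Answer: 1/15608 ≈ 6.4070e-5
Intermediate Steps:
1/(82444 - 66836) = 1/15608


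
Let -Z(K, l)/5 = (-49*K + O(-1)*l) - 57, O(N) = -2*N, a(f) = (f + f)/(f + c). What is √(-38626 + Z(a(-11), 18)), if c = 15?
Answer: I*√159474/2 ≈ 199.67*I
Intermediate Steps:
a(f) = 2*f/(15 + f) (a(f) = (f + f)/(f + 15) = (2*f)/(15 + f) = 2*f/(15 + f))
Z(K, l) = 285 - 10*l + 245*K (Z(K, l) = -5*((-49*K + (-2*(-1))*l) - 57) = -5*((-49*K + 2*l) - 57) = -5*(-57 - 49*K + 2*l) = 285 - 10*l + 245*K)
√(-38626 + Z(a(-11), 18)) = √(-38626 + (285 - 10*18 + 245*(2*(-11)/(15 - 11)))) = √(-38626 + (285 - 180 + 245*(2*(-11)/4))) = √(-38626 + (285 - 180 + 245*(2*(-11)*(¼)))) = √(-38626 + (285 - 180 + 245*(-11/2))) = √(-38626 + (285 - 180 - 2695/2)) = √(-38626 - 2485/2) = √(-79737/2) = I*√159474/2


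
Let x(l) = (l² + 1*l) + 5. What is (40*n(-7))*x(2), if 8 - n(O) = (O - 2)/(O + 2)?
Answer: 2728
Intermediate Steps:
n(O) = 8 - (-2 + O)/(2 + O) (n(O) = 8 - (O - 2)/(O + 2) = 8 - (-2 + O)/(2 + O))
x(l) = 5 + l + l² (x(l) = (l² + l) + 5 = (l + l²) + 5 = 5 + l + l²)
(40*n(-7))*x(2) = (40*((18 + 7*(-7))/(2 - 7)))*(5 + 2 + 2²) = (40*((18 - 49)/(-5)))*(5 + 2 + 4) = (40*(-⅕*(-31)))*11 = (40*(31/5))*11 = 248*11 = 2728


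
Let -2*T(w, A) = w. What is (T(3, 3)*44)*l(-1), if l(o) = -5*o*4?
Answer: -1320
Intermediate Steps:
T(w, A) = -w/2
l(o) = -20*o
(T(3, 3)*44)*l(-1) = (-1/2*3*44)*(-20*(-1)) = -3/2*44*20 = -66*20 = -1320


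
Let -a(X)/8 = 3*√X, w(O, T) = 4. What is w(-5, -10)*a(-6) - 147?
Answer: -147 - 96*I*√6 ≈ -147.0 - 235.15*I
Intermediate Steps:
a(X) = -24*√X
w(-5, -10)*a(-6) - 147 = 4*(-24*I*√6) - 147 = -96*I*√6 - 147 = -147 - 96*I*√6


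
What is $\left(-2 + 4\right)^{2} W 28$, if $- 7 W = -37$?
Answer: $592$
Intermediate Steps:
$W = \frac{37}{7}$ ($W = \left(- \frac{1}{7}\right) \left(-37\right) = \frac{37}{7} \approx 5.2857$)
$\left(-2 + 4\right)^{2} W 28 = \left(-2 + 4\right)^{2} \cdot \frac{37}{7} \cdot 28 = 2^{2} \cdot \frac{37}{7} \cdot 28 = 4 \cdot \frac{37}{7} \cdot 28 = \frac{148}{7} \cdot 28 = 592$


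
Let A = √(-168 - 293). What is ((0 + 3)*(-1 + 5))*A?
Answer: 12*I*√461 ≈ 257.65*I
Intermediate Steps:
A = I*√461 (A = √(-461) = I*√461 ≈ 21.471*I)
((0 + 3)*(-1 + 5))*A = ((0 + 3)*(-1 + 5))*(I*√461) = (3*4)*(I*√461) = 12*(I*√461) = 12*I*√461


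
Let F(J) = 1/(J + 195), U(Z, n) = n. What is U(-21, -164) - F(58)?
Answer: -41493/253 ≈ -164.00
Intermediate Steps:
F(J) = 1/(195 + J)
U(-21, -164) - F(58) = -164 - 1/(195 + 58) = -164 - 1/253 = -41493/253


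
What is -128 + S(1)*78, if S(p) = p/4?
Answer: -217/2 ≈ -108.50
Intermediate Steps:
S(p) = p/4 (S(p) = p*(¼) = p/4)
-128 + S(1)*78 = -128 + ((¼)*1)*78 = -128 + (¼)*78 = -128 + 39/2 = -217/2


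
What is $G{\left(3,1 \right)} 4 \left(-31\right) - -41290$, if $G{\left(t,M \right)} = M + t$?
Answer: $40794$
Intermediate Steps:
$G{\left(3,1 \right)} 4 \left(-31\right) - -41290 = \left(1 + 3\right) 4 \left(-31\right) - -41290 = 4 \cdot 4 \left(-31\right) + 41290 = 16 \left(-31\right) + 41290 = -496 + 41290 = 40794$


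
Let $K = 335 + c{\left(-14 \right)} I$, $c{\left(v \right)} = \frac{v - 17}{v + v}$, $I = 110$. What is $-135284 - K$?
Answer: $- \frac{1900371}{14} \approx -1.3574 \cdot 10^{5}$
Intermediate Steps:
$c{\left(v \right)} = \frac{-17 + v}{2 v}$
$K = \frac{6395}{14}$ ($K = 335 + \frac{-17 - 14}{2 \left(-14\right)} 110 = 335 + \frac{1}{2} \left(- \frac{1}{14}\right) \left(-31\right) 110 = 335 + \frac{31}{28} \cdot 110 = 335 + \frac{1705}{14} = \frac{6395}{14} \approx 456.79$)
$-135284 - K = -135284 - \frac{6395}{14} = - \frac{1900371}{14}$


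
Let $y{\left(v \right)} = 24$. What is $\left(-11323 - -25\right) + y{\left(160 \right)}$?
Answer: $-11274$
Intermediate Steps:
$\left(-11323 - -25\right) + y{\left(160 \right)} = \left(-11323 - -25\right) + 24 = \left(-11323 + 25\right) + 24 = -11298 + 24 = -11274$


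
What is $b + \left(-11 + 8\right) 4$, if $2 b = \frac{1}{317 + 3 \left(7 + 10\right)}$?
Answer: $- \frac{8831}{736} \approx -11.999$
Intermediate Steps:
$b = \frac{1}{736}$ ($b = \frac{1}{2 \left(317 + 3 \left(7 + 10\right)\right)} = \frac{1}{2 \left(317 + 3 \cdot 17\right)} = \frac{1}{2 \left(317 + 51\right)} = \frac{1}{2 \cdot 368} = \frac{1}{2} \cdot \frac{1}{368} = \frac{1}{736} \approx 0.0013587$)
$b + \left(-11 + 8\right) 4 = \frac{1}{736} + \left(-11 + 8\right) 4 = \frac{1}{736} - 12 = - \frac{8831}{736}$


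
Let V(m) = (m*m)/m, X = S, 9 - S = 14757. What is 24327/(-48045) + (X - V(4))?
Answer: -236261389/16015 ≈ -14753.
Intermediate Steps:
S = -14748 (S = 9 - 1*14757 = 9 - 14757 = -14748)
X = -14748
V(m) = m (V(m) = m**2/m = m)
24327/(-48045) + (X - V(4)) = 24327/(-48045) + (-14748 - 1*4) = 24327*(-1/48045) + (-14748 - 4) = -8109/16015 - 14752 = -236261389/16015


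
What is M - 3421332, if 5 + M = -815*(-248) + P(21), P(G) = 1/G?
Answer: -67603556/21 ≈ -3.2192e+6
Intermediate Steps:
M = 4244416/21 (M = -5 + (-815*(-248) + 1/21) = -5 + (202120 + 1/21) = -5 + 4244521/21 = 4244416/21 ≈ 2.0212e+5)
M - 3421332 = 4244416/21 - 3421332 = -67603556/21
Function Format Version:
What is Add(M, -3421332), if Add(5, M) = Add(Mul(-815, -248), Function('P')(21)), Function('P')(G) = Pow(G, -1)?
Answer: Rational(-67603556, 21) ≈ -3.2192e+6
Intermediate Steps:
M = Rational(4244416, 21) (M = Add(-5, Add(Mul(-815, -248), Pow(21, -1))) = Add(-5, Add(202120, Rational(1, 21))) = Add(-5, Rational(4244521, 21)) = Rational(4244416, 21) ≈ 2.0212e+5)
Add(M, -3421332) = Add(Rational(4244416, 21), -3421332) = Rational(-67603556, 21)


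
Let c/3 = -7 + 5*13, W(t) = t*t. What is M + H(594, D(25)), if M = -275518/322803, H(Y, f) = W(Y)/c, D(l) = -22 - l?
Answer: 18974763196/9361287 ≈ 2026.9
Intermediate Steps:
W(t) = t**2
c = 174 (c = 3*(-7 + 5*13) = 3*(-7 + 65) = 3*58 = 174)
H(Y, f) = Y**2/174
M = -275518/322803 (M = -275518*1/322803 = -275518/322803 ≈ -0.85352)
M + H(594, D(25)) = -275518/322803 + (1/174)*594**2 = -275518/322803 + (1/174)*352836 = -275518/322803 + 58806/29 = 18974763196/9361287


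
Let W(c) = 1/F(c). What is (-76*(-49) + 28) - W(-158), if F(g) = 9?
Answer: 33767/9 ≈ 3751.9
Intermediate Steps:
W(c) = ⅑ (W(c) = 1/9 = ⅑)
(-76*(-49) + 28) - W(-158) = (-76*(-49) + 28) - 1*⅑ = (3724 + 28) - ⅑ = 3752 - ⅑ = 33767/9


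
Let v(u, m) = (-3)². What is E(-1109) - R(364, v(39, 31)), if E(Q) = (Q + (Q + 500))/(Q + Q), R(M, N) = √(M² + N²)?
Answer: 859/1109 - √132577 ≈ -363.34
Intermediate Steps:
v(u, m) = 9
E(Q) = (500 + 2*Q)/(2*Q) (E(Q) = (Q + (500 + Q))/((2*Q)) = (500 + 2*Q)*(1/(2*Q)) = (500 + 2*Q)/(2*Q))
E(-1109) - R(364, v(39, 31)) = (250 - 1109)/(-1109) - √(364² + 9²) = -1/1109*(-859) - √(132496 + 81) = 859/1109 - √132577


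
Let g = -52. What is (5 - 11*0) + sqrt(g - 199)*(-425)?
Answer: 5 - 425*I*sqrt(251) ≈ 5.0 - 6733.3*I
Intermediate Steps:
(5 - 11*0) + sqrt(g - 199)*(-425) = (5 - 11*0) + sqrt(-52 - 199)*(-425) = (5 + 0) + sqrt(-251)*(-425) = 5 + (I*sqrt(251))*(-425) = 5 - 425*I*sqrt(251)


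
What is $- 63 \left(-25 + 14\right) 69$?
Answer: $47817$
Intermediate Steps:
$- 63 \left(-25 + 14\right) 69 = \left(-63\right) \left(-11\right) 69 = 693 \cdot 69 = 47817$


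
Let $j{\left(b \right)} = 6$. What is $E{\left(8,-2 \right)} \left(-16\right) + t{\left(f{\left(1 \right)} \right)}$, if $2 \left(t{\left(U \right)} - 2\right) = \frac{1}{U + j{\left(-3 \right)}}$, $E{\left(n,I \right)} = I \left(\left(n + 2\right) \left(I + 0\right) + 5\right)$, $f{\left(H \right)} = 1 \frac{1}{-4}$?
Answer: $- \frac{10992}{23} \approx -477.91$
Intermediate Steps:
$f{\left(H \right)} = - \frac{1}{4}$ ($f{\left(H \right)} = 1 \left(- \frac{1}{4}\right) = - \frac{1}{4}$)
$E{\left(n,I \right)} = I \left(5 + I \left(2 + n\right)\right)$ ($E{\left(n,I \right)} = I \left(\left(2 + n\right) I + 5\right) = I \left(I \left(2 + n\right) + 5\right) = I \left(5 + I \left(2 + n\right)\right)$)
$t{\left(U \right)} = 2 + \frac{1}{2 \left(6 + U\right)}$ ($t{\left(U \right)} = 2 + \frac{1}{2 \left(U + 6\right)} = 2 + \frac{1}{2 \left(6 + U\right)}$)
$E{\left(8,-2 \right)} \left(-16\right) + t{\left(f{\left(1 \right)} \right)} = - 2 \left(5 + 2 \left(-2\right) - 16\right) \left(-16\right) + \frac{25 + 4 \left(- \frac{1}{4}\right)}{2 \left(6 - \frac{1}{4}\right)} = - 2 \left(5 - 4 - 16\right) \left(-16\right) + \frac{25 - 1}{2 \cdot \frac{23}{4}} = \left(-2\right) \left(-15\right) \left(-16\right) + \frac{1}{2} \cdot \frac{4}{23} \cdot 24 = 30 \left(-16\right) + \frac{48}{23} = -480 + \frac{48}{23} = - \frac{10992}{23}$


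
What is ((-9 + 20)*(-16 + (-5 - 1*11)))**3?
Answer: -43614208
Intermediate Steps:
((-9 + 20)*(-16 + (-5 - 1*11)))**3 = (11*(-16 + (-5 - 11)))**3 = (11*(-16 - 16))**3 = (11*(-32))**3 = (-352)**3 = -43614208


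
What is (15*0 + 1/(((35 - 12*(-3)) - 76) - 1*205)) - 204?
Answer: -42841/210 ≈ -204.00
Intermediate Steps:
(15*0 + 1/(((35 - 12*(-3)) - 76) - 1*205)) - 204 = (0 + 1/(((35 + 36) - 76) - 205)) - 204 = (0 + 1/((71 - 76) - 205)) - 204 = (0 + 1/(-5 - 205)) - 204 = (0 + 1/(-210)) - 204 = (0 - 1/210) - 204 = -1/210 - 204 = -42841/210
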